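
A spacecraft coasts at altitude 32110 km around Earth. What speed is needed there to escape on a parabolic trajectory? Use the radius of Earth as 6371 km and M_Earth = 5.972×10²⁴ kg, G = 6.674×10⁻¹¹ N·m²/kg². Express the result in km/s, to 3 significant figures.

v_esc ≈ 4.55 km/s

μ = GM = 6.674×10⁻¹¹ × 5.972×10²⁴ = 3.986×10¹⁴ m³/s².
r = 6371 + 32110 = 38481 km = 3.8481×10⁷ m.
Escape speed v_esc = √(2μ/r) = √(2 × 3.986×10¹⁴ / 3.848×10⁷) = √(2.072×10⁷) = 4551 m/s.
= 4.551 km/s.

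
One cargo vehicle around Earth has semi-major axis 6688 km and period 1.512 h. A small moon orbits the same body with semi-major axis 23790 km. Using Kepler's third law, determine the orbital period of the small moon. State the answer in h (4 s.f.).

Kepler's third law: T² ∝ a³, so T₂ = T₁ (a₂/a₁)^(3/2).
a₂/a₁ = 3.557, (a₂/a₁)^(3/2) = 6.709.
T₂ = 1.512 × 6.709 = 10.14 h.

T₂ ≈ 10.14 h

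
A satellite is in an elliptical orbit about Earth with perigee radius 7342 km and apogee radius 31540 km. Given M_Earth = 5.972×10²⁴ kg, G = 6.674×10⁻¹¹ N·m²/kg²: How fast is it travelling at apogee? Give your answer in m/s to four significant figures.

μ = GM = 6.674×10⁻¹¹ × 5.972×10²⁴ = 3.986×10¹⁴ m³/s².
Semi-major axis a = (r_p + r_a)/2 = 19441 km = 1.944×10⁷ m.
Vis-viva: v² = μ(2/r − 1/a) = 3.986×10¹⁴ × (6.341×10⁻⁸ − 5.144×10⁻⁸) = 4.772×10⁶ m²/s².
v = 2185 m/s.

v ≈ 2185 m/s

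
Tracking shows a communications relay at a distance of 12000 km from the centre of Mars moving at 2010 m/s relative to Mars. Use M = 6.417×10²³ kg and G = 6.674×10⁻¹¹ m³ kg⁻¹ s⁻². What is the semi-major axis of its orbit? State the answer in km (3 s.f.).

μ = GM = 6.674×10⁻¹¹ × 6.417×10²³ = 4.283×10¹³ m³/s².
r = 1.200×10⁷ m.
Vis-viva rearranged: 1/a = 2/r − v²/μ = 1.667×10⁻⁷ − 9.434×10⁻⁸ = 7.233×10⁻⁸ m⁻¹.
a = 1.383×10⁷ m = 13825 km.

a ≈ 13800 km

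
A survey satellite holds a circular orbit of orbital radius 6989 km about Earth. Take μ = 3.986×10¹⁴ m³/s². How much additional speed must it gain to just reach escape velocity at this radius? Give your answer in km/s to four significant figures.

Δv ≈ 3.128 km/s

r = 6989 km = 6.989×10⁶ m.
Circular speed v_c = √(μ/r) = 7552 m/s.
Escape speed v_esc = √(2μ/r) = √2 × v_c = 10680 m/s.
Δv = v_esc − v_c = 3128 m/s = 3.128 km/s.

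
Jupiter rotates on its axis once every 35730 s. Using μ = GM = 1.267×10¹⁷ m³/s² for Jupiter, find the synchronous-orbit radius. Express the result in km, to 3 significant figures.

r_sync ≈ 1.60×10⁵ km

A synchronous orbit has period T, so by Kepler's third law a = (μT²/4π²)^(1/3).
μT²/4π² = 1.267×10¹⁷ × (3.573×10⁴)² / 39.48 = 4.097×10²⁴ m³.
a = 1.600×10⁸ m = 1.6002×10⁵ km.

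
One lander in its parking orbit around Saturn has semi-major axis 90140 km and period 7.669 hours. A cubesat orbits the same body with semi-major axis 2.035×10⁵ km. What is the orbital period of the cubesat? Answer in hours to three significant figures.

T₂ ≈ 26.0 hours

Kepler's third law: T² ∝ a³, so T₂ = T₁ (a₂/a₁)^(3/2).
a₂/a₁ = 2.258, (a₂/a₁)^(3/2) = 3.392.
T₂ = 7.669 × 3.392 = 26.01 hours.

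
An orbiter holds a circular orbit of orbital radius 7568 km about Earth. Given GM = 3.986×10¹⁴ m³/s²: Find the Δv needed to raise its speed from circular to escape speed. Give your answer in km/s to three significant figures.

Δv ≈ 3.01 km/s

r = 7568 km = 7.568×10⁶ m.
Circular speed v_c = √(μ/r) = 7257 m/s.
Escape speed v_esc = √(2μ/r) = √2 × v_c = 10260 m/s.
Δv = v_esc − v_c = 3006 m/s = 3.006 km/s.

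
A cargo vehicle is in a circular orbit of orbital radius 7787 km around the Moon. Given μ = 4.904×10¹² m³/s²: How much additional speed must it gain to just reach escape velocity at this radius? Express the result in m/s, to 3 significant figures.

Δv ≈ 329 m/s

r = 7787 km = 7.787×10⁶ m.
Circular speed v_c = √(μ/r) = 793.6 m/s.
Escape speed v_esc = √(2μ/r) = √2 × v_c = 1122 m/s.
Δv = v_esc − v_c = 328.7 m/s.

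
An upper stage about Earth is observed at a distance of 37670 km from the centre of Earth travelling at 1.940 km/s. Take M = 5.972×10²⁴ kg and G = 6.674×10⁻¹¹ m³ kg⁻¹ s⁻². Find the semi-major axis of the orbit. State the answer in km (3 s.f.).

a ≈ 22900 km

μ = GM = 6.674×10⁻¹¹ × 5.972×10²⁴ = 3.986×10¹⁴ m³/s².
r = 3.767×10⁷ m.
Specific orbital energy ε = v²/2 − μ/r = (1940)²/2 − 3.986×10¹⁴/3.767×10⁷ = -8.699×10⁶ J/kg.
Since ε = −μ/(2a), a = −μ/(2ε) = 2.291×10⁷ m = 22910 km.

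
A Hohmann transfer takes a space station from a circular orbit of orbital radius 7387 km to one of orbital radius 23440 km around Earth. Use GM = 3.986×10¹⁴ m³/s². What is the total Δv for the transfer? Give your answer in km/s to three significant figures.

Δv_total ≈ 2.98 km/s

r₁ = 7387 km = 7.387×10⁶ m.
r₂ = 23440 km = 2.344×10⁷ m.
Transfer ellipse a_t = (r₁ + r₂)/2 = 1.541×10⁷ m.
At r₁: circular v_c1 = √(μ/r₁) = 7346 m/s; transfer-perigee v_p = √[μ(2/r₁ − 1/a_t)] = 9059 m/s.
Δv₁ = v_p − v_c1 = 1713 m/s.
At r₂: circular v_c2 = √(μ/r₂) = 4124 m/s; transfer-apogee v_a = √[μ(2/r₂ − 1/a_t)] = 2855 m/s.
Δv₂ = v_c2 − v_a = 1269 m/s.
Total Δv = Δv₁ + Δv₂ = 2982 m/s = 2.982 km/s.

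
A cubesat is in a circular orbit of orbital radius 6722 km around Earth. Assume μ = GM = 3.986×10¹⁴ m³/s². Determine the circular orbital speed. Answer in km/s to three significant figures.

r = 6722 km = 6.722×10⁶ m.
For a circular orbit v = √(μ/r) = √(3.986×10¹⁴ / 6.722×10⁶) = √(5.930×10⁷) = 7701 m/s.
That is 7.701 km/s.

v ≈ 7.70 km/s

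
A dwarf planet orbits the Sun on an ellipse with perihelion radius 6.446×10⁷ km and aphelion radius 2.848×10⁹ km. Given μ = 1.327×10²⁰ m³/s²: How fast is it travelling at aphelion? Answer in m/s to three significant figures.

v ≈ 1440 m/s

Semi-major axis a = (r_p + r_a)/2 = 1.4562×10⁹ km = 1.456×10¹² m.
Vis-viva: v² = μ(2/r − 1/a) = 1.327×10²⁰ × (7.022×10⁻¹³ − 6.867×10⁻¹³) = 2.062×10⁶ m²/s².
v = 1436 m/s.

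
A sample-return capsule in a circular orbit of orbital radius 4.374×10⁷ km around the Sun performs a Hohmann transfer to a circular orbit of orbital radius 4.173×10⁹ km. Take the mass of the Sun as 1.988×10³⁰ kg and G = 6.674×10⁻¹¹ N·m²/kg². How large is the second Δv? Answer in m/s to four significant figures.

Δv ≈ 4827 m/s

μ = GM = 6.674×10⁻¹¹ × 1.988×10³⁰ = 1.327×10²⁰ m³/s².
r₁ = 4.374×10⁷ km = 4.374×10¹⁰ m.
r₂ = 4.173×10⁹ km = 4.173×10¹² m.
Transfer ellipse a_t = (r₁ + r₂)/2 = 2.108×10¹² m.
At r₁: circular v_c1 = √(μ/r₁) = 55080 m/s; transfer-perihelion v_p = √[μ(2/r₁ − 1/a_t)] = 77480 m/s.
At r₂: circular v_c2 = √(μ/r₂) = 5639 m/s; transfer-aphelion v_a = √[μ(2/r₂ − 1/a_t)] = 812.2 m/s.
Δv₂ = v_c2 − v_a = 4827 m/s.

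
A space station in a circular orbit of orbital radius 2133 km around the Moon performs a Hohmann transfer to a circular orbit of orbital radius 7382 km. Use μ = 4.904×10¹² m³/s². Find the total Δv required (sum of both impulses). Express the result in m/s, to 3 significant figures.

Δv_total ≈ 642 m/s

r₁ = 2133 km = 2.133×10⁶ m.
r₂ = 7382 km = 7.382×10⁶ m.
Transfer ellipse a_t = (r₁ + r₂)/2 = 4.758×10⁶ m.
At r₁: circular v_c1 = √(μ/r₁) = 1516 m/s; transfer-perilune v_p = √[μ(2/r₁ − 1/a_t)] = 1889 m/s.
Δv₁ = v_p − v_c1 = 372.5 m/s.
At r₂: circular v_c2 = √(μ/r₂) = 815.1 m/s; transfer-apolune v_a = √[μ(2/r₂ − 1/a_t)] = 545.8 m/s.
Δv₂ = v_c2 − v_a = 269.3 m/s.
Total Δv = Δv₁ + Δv₂ = 641.8 m/s.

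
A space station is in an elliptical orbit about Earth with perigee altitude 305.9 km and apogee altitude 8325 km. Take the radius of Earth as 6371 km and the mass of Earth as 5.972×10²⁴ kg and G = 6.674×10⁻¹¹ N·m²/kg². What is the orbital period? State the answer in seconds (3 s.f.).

μ = GM = 6.674×10⁻¹¹ × 5.972×10²⁴ = 3.986×10¹⁴ m³/s².
r_p = 6371 + 305.9 = 6676.9 km = 6.6769×10⁶ m.
r_a = 6371 + 8325 = 14696 km = 1.4696×10⁷ m.
Semi-major axis a = (r_p + r_a)/2 = (6676.9 + 14696)/2 = 10686 km = 1.069×10⁷ m.
By Kepler's third law T = 2π√(a³/μ) = 2π × 1.750×10³ = 1.099×10⁴ s.

T ≈ 11000 seconds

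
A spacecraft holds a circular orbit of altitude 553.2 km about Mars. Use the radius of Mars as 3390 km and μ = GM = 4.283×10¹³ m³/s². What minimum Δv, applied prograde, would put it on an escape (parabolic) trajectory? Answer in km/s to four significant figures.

r = 3390 + 553.2 = 3943.2 km = 3.9432×10⁶ m.
Circular speed v_c = √(μ/r) = 3296 m/s.
Escape speed v_esc = √(2μ/r) = √2 × v_c = 4661 m/s.
Δv = v_esc − v_c = 1365 m/s = 1.365 km/s.

Δv ≈ 1.365 km/s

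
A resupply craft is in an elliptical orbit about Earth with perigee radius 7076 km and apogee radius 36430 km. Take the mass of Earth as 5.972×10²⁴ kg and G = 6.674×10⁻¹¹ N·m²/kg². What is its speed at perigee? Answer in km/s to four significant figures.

v ≈ 9.712 km/s

μ = GM = 6.674×10⁻¹¹ × 5.972×10²⁴ = 3.986×10¹⁴ m³/s².
Semi-major axis a = (r_p + r_a)/2 = 21753 km = 2.175×10⁷ m.
Vis-viva: v² = μ(2/r − 1/a) = 3.986×10¹⁴ × (2.826×10⁻⁷ − 4.597×10⁻⁸) = 9.433×10⁷ m²/s².
v = 9712 m/s = 9.712 km/s.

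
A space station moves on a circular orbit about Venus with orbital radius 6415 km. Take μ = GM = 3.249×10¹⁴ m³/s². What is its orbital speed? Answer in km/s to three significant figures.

r = 6415 km = 6.415×10⁶ m.
For a circular orbit v = √(μ/r) = √(3.249×10¹⁴ / 6.415×10⁶) = √(5.065×10⁷) = 7117 m/s.
That is 7.117 km/s.

v ≈ 7.12 km/s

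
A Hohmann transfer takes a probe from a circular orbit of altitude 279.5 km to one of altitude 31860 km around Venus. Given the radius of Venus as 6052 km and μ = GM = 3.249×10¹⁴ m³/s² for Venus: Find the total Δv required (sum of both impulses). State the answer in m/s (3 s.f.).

r₁ = 6052 + 279.5 = 6331.5 km = 6.3315×10⁶ m.
r₂ = 6052 + 31860 = 37912 km = 3.7912×10⁷ m.
Transfer ellipse a_t = (r₁ + r₂)/2 = 2.212×10⁷ m.
At r₁: circular v_c1 = √(μ/r₁) = 7163 m/s; transfer-periapsis v_p = √[μ(2/r₁ − 1/a_t)] = 9378 m/s.
Δv₁ = v_p − v_c1 = 2214 m/s.
At r₂: circular v_c2 = √(μ/r₂) = 2927 m/s; transfer-apoapsis v_a = √[μ(2/r₂ − 1/a_t)] = 1566 m/s.
Δv₂ = v_c2 − v_a = 1361 m/s.
Total Δv = Δv₁ + Δv₂ = 3576 m/s.

Δv_total ≈ 3580 m/s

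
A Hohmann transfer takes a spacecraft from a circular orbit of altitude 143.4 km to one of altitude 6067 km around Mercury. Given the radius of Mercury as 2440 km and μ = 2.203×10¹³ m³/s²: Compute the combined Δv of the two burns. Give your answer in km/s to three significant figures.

Δv_total ≈ 1.21 km/s

r₁ = 2440 + 143.4 = 2583.4 km = 2.5834×10⁶ m.
r₂ = 2440 + 6067 = 8507.0 km = 8.5070×10⁶ m.
Transfer ellipse a_t = (r₁ + r₂)/2 = 5.545×10⁶ m.
At r₁: circular v_c1 = √(μ/r₁) = 2920 m/s; transfer-periherm v_p = √[μ(2/r₁ − 1/a_t)] = 3617 m/s.
Δv₁ = v_p − v_c1 = 696.7 m/s.
At r₂: circular v_c2 = √(μ/r₂) = 1609 m/s; transfer-apoherm v_a = √[μ(2/r₂ − 1/a_t)] = 1098 m/s.
Δv₂ = v_c2 − v_a = 510.8 m/s.
Total Δv = Δv₁ + Δv₂ = 1208 m/s = 1.208 km/s.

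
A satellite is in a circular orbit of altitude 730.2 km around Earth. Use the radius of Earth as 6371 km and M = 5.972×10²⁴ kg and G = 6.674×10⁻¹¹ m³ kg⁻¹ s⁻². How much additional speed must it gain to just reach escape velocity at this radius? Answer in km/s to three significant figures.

Δv ≈ 3.10 km/s

μ = GM = 6.674×10⁻¹¹ × 5.972×10²⁴ = 3.986×10¹⁴ m³/s².
r = 6371 + 730.2 = 7101.2 km = 7.1012×10⁶ m.
Circular speed v_c = √(μ/r) = 7492 m/s.
Escape speed v_esc = √(2μ/r) = √2 × v_c = 10600 m/s.
Δv = v_esc − v_c = 3103 m/s = 3.103 km/s.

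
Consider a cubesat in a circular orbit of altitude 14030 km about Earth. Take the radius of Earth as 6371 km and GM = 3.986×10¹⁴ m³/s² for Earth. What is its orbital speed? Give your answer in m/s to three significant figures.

r = 6371 + 14030 = 20401 km = 2.0401×10⁷ m.
For a circular orbit v = √(μ/r) = √(3.986×10¹⁴ / 2.040×10⁷) = √(1.954×10⁷) = 4420 m/s.

v ≈ 4420 m/s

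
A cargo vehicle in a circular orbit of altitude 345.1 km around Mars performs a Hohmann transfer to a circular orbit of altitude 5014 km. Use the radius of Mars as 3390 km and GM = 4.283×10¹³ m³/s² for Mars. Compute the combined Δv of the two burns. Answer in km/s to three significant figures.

r₁ = 3390 + 345.1 = 3735.1 km = 3.7351×10⁶ m.
r₂ = 3390 + 5014 = 8404.0 km = 8.4040×10⁶ m.
Transfer ellipse a_t = (r₁ + r₂)/2 = 6.070×10⁶ m.
At r₁: circular v_c1 = √(μ/r₁) = 3386 m/s; transfer-periapsis v_p = √[μ(2/r₁ − 1/a_t)] = 3985 m/s.
Δv₁ = v_p − v_c1 = 598.3 m/s.
At r₂: circular v_c2 = √(μ/r₂) = 2258 m/s; transfer-apoapsis v_a = √[μ(2/r₂ − 1/a_t)] = 1771 m/s.
Δv₂ = v_c2 − v_a = 486.6 m/s.
Total Δv = Δv₁ + Δv₂ = 1085 m/s = 1.085 km/s.

Δv_total ≈ 1.08 km/s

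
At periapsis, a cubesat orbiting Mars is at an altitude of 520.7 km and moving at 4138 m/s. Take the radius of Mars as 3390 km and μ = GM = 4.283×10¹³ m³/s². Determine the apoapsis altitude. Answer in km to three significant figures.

apoapsis altitude ≈ 10600 km

r_p = 3390 + 520.7 = 3910.7 km = 3.911×10⁶ m.
Specific energy ε = v²/2 − μ/r = -2.390×10⁶ J/kg, so a = −μ/(2ε) = 8.958×10⁶ m.
The apsides satisfy r_p + r_a = 2a, so the apoapsis radius is 2a − r_p = 1.401×10⁷ m = 14006 km.
Apoapsis altitude = 14006 − 3390 = 10616 km.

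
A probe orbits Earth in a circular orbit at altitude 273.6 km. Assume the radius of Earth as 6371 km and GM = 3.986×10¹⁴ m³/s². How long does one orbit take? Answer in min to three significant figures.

T ≈ 89.8 min

r = 6371 + 273.6 = 6644.6 km = 6.6446×10⁶ m.
Kepler's third law: T = 2π√(r³/μ) = 2π√((6.645×10⁶)³ / 3.986×10¹⁴).
r³/μ = 7.360×10⁵ s², so T = 2π × 8.579×10² = 5.390×10³ s.
Converting: 5.390×10³ s ÷ 60.00 = 89.84 min.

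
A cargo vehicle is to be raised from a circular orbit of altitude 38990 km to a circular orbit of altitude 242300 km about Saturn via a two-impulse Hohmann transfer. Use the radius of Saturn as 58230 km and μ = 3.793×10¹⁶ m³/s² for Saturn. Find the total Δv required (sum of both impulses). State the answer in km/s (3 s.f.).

Δv_total ≈ 7.91 km/s

r₁ = 58230 + 38990 = 97220 km = 9.7220×10⁷ m.
r₂ = 58230 + 242300 = 300530 km = 3.0053×10⁸ m.
Transfer ellipse a_t = (r₁ + r₂)/2 = 1.989×10⁸ m.
At r₁: circular v_c1 = √(μ/r₁) = 19750 m/s; transfer-perikrone v_p = √[μ(2/r₁ − 1/a_t)] = 24280 m/s.
Δv₁ = v_p − v_c1 = 4529 m/s.
At r₂: circular v_c2 = √(μ/r₂) = 11230 m/s; transfer-apokrone v_a = √[μ(2/r₂ − 1/a_t)] = 7855 m/s.
Δv₂ = v_c2 − v_a = 3380 m/s.
Total Δv = Δv₁ + Δv₂ = 7908 m/s = 7.908 km/s.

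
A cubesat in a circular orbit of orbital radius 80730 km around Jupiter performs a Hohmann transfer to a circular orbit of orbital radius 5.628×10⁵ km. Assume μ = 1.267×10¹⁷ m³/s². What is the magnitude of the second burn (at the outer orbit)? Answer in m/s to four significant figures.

Δv ≈ 7489 m/s

r₁ = 80730 km = 8.073×10⁷ m.
r₂ = 5.628×10⁵ km = 5.628×10⁸ m.
Transfer ellipse a_t = (r₁ + r₂)/2 = 3.218×10⁸ m.
At r₁: circular v_c1 = √(μ/r₁) = 39620 m/s; transfer-perijove v_p = √[μ(2/r₁ − 1/a_t)] = 52390 m/s.
At r₂: circular v_c2 = √(μ/r₂) = 15000 m/s; transfer-apojove v_a = √[μ(2/r₂ − 1/a_t)] = 7516 m/s.
Δv₂ = v_c2 − v_a = 7489 m/s.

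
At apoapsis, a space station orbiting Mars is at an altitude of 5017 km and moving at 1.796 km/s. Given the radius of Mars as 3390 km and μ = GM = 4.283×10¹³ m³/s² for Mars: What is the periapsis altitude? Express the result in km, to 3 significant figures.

r_a = 3390 + 5017 = 8407.0 km = 8.407×10⁶ m.
Specific energy ε = v²/2 − μ/r = -3.482×10⁶ J/kg, so a = −μ/(2ε) = 6.151×10⁶ m.
The apsides satisfy r_p + r_a = 2a, so the periapsis radius is 2a − r_a = 3.894×10⁶ m = 3894.3 km.
Periapsis altitude = 3894.3 − 3390 = 504.26 km.

periapsis altitude ≈ 504 km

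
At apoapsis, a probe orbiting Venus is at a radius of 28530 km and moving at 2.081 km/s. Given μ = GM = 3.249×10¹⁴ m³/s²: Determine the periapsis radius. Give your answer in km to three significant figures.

periapsis radius ≈ 6700 km

r_a = 2.853×10⁷ m.
Specific energy ε = v²/2 − μ/r = -9.223×10⁶ J/kg, so a = −μ/(2ε) = 1.761×10⁷ m.
The apsides satisfy r_p + r_a = 2a, so the periapsis radius is 2a − r_a = 6.698×10⁶ m = 6698.2 km.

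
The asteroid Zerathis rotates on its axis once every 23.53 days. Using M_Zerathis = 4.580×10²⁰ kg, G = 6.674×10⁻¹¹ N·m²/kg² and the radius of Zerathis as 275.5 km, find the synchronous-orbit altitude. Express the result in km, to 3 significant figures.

μ = GM = 6.674×10⁻¹¹ × 4.580×10²⁰ = 3.057×10¹⁰ m³/s².
T = 23.53 days = 2.033×10⁶ s.
A synchronous orbit has period T, so by Kepler's third law a = (μT²/4π²)^(1/3).
μT²/4π² = 3.057×10¹⁰ × (2.033×10⁶)² / 39.48 = 3.200×10²¹ m³.
a = 1.474×10⁷ m = 14736 km.
Altitude h = a − R = 14736 − 275.5 = 14461 km.

h_sync ≈ 14500 km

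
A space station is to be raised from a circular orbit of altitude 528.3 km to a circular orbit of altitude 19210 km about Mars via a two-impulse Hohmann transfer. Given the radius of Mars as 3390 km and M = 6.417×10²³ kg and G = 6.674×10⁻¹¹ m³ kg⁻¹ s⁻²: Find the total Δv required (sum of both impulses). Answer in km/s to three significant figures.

Δv_total ≈ 1.64 km/s

μ = GM = 6.674×10⁻¹¹ × 6.417×10²³ = 4.283×10¹³ m³/s².
r₁ = 3390 + 528.3 = 3918.3 km = 3.9183×10⁶ m.
r₂ = 3390 + 19210 = 22600 km = 2.2600×10⁷ m.
Transfer ellipse a_t = (r₁ + r₂)/2 = 1.326×10⁷ m.
At r₁: circular v_c1 = √(μ/r₁) = 3306 m/s; transfer-periapsis v_p = √[μ(2/r₁ − 1/a_t)] = 4316 m/s.
Δv₁ = v_p − v_c1 = 1010 m/s.
At r₂: circular v_c2 = √(μ/r₂) = 1377 m/s; transfer-apoapsis v_a = √[μ(2/r₂ − 1/a_t)] = 748.3 m/s.
Δv₂ = v_c2 − v_a = 628.3 m/s.
Total Δv = Δv₁ + Δv₂ = 1638 m/s = 1.638 km/s.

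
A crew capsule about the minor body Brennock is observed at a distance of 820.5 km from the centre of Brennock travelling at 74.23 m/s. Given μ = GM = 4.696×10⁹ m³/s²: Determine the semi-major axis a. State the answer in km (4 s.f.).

a ≈ 791.0 km

r = 8.205×10⁵ m.
Specific orbital energy ε = v²/2 − μ/r = (74.23)²/2 − 4.696×10⁹/8.205×10⁵ = -2.968×10³ J/kg.
Since ε = −μ/(2a), a = −μ/(2ε) = 7.910×10⁵ m = 791.03 km.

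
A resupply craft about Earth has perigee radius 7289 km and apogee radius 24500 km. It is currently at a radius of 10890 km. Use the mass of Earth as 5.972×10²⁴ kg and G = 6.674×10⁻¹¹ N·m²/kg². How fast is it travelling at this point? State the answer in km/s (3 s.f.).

μ = GM = 6.674×10⁻¹¹ × 5.972×10²⁴ = 3.986×10¹⁴ m³/s².
Semi-major axis a = (r_p + r_a)/2 = 15894 km = 1.589×10⁷ m.
Vis-viva: v² = μ(2/r − 1/a) = 3.986×10¹⁴ × (1.837×10⁻⁷ − 6.291×10⁻⁸) = 4.812×10⁷ m²/s².
v = 6937 m/s = 6.937 km/s.

v ≈ 6.94 km/s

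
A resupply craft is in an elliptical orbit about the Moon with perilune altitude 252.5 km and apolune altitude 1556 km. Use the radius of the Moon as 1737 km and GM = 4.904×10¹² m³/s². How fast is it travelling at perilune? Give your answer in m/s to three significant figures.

r_p = 1737 + 252.5 = 1989.5 km = 1.9895×10⁶ m.
r_a = 1737 + 1556 = 3293.0 km = 3.2930×10⁶ m.
Semi-major axis a = (r_p + r_a)/2 = 2641.2 km = 2.641×10⁶ m.
Vis-viva: v² = μ(2/r − 1/a) = 4.904×10¹² × (1.005×10⁻⁶ − 3.786×10⁻⁷) = 3.073×10⁶ m²/s².
v = 1753 m/s.

v ≈ 1750 m/s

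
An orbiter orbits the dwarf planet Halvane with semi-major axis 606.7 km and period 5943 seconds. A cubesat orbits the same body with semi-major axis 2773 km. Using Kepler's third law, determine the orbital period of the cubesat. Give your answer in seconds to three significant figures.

T₂ ≈ 58100 seconds

Kepler's third law: T² ∝ a³, so T₂ = T₁ (a₂/a₁)^(3/2).
a₂/a₁ = 4.571, (a₂/a₁)^(3/2) = 9.772.
T₂ = 5943 × 9.772 = 58070 seconds.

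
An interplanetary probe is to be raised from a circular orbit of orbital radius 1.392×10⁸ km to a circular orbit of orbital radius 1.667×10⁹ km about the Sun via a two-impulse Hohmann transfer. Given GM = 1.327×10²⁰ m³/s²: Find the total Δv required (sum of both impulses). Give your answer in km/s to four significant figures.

Δv_total ≈ 16.49 km/s

r₁ = 1.392×10⁸ km = 1.392×10¹¹ m.
r₂ = 1.667×10⁹ km = 1.667×10¹² m.
Transfer ellipse a_t = (r₁ + r₂)/2 = 9.031×10¹¹ m.
At r₁: circular v_c1 = √(μ/r₁) = 30880 m/s; transfer-perihelion v_p = √[μ(2/r₁ − 1/a_t)] = 41950 m/s.
Δv₁ = v_p − v_c1 = 11070 m/s.
At r₂: circular v_c2 = √(μ/r₂) = 8922 m/s; transfer-aphelion v_a = √[μ(2/r₂ − 1/a_t)] = 3503 m/s.
Δv₂ = v_c2 − v_a = 5419 m/s.
Total Δv = Δv₁ + Δv₂ = 16490 m/s = 16.49 km/s.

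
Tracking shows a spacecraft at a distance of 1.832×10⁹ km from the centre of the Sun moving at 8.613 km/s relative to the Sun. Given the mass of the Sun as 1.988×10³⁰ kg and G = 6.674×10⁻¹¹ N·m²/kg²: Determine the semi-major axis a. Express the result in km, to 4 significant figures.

μ = GM = 6.674×10⁻¹¹ × 1.988×10³⁰ = 1.327×10²⁰ m³/s².
r = 1.832×10¹² m.
Vis-viva rearranged: 1/a = 2/r − v²/μ = 1.092×10⁻¹² − 5.591×10⁻¹³ = 5.326×10⁻¹³ m⁻¹.
a = 1.878×10¹² m = 1.8776×10⁹ km.

a ≈ 1.878×10⁹ km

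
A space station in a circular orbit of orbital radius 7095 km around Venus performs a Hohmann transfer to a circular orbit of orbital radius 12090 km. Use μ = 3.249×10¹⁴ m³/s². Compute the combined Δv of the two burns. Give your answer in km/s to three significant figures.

Δv_total ≈ 1.56 km/s

r₁ = 7095 km = 7.095×10⁶ m.
r₂ = 12090 km = 1.209×10⁷ m.
Transfer ellipse a_t = (r₁ + r₂)/2 = 9.592×10⁶ m.
At r₁: circular v_c1 = √(μ/r₁) = 6767 m/s; transfer-periapsis v_p = √[μ(2/r₁ − 1/a_t)] = 7597 m/s.
Δv₁ = v_p − v_c1 = 830.0 m/s.
At r₂: circular v_c2 = √(μ/r₂) = 5184 m/s; transfer-apoapsis v_a = √[μ(2/r₂ − 1/a_t)] = 4458 m/s.
Δv₂ = v_c2 − v_a = 725.6 m/s.
Total Δv = Δv₁ + Δv₂ = 1556 m/s = 1.556 km/s.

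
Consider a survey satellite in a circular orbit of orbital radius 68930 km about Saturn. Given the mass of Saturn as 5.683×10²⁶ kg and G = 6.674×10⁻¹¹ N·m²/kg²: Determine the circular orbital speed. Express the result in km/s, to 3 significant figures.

μ = GM = 6.674×10⁻¹¹ × 5.683×10²⁶ = 3.793×10¹⁶ m³/s².
r = 68930 km = 6.893×10⁷ m.
For a circular orbit v = √(μ/r) = √(3.793×10¹⁶ / 6.893×10⁷) = √(5.502×10⁸) = 23460 m/s.
That is 23.46 km/s.

v ≈ 23.5 km/s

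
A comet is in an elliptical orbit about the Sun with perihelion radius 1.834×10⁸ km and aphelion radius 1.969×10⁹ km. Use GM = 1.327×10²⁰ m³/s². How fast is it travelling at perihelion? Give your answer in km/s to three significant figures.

v ≈ 36.4 km/s

Semi-major axis a = (r_p + r_a)/2 = 1.0762×10⁹ km = 1.076×10¹² m.
Vis-viva: v² = μ(2/r − 1/a) = 1.327×10²⁰ × (1.091×10⁻¹¹ − 9.292×10⁻¹³) = 1.324×10⁹ m²/s².
v = 36380 m/s = 36.38 km/s.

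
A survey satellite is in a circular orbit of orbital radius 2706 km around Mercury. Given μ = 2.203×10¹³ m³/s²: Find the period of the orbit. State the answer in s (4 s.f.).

T ≈ 5959 s

r = 2706 km = 2.706×10⁶ m.
Kepler's third law: T = 2π√(r³/μ) = 2π√((2.706×10⁶)³ / 2.203×10¹³).
r³/μ = 8.994×10⁵ s², so T = 2π × 9.484×10² = 5.959×10³ s.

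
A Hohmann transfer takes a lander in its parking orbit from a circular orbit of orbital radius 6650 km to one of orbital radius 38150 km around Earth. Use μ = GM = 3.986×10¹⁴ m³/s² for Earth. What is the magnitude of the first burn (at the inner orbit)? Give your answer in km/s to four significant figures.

Δv ≈ 2.362 km/s

r₁ = 6650 km = 6.650×10⁶ m.
r₂ = 38150 km = 3.815×10⁷ m.
Transfer ellipse a_t = (r₁ + r₂)/2 = 2.240×10⁷ m.
At r₁: circular v_c1 = √(μ/r₁) = 7742 m/s; transfer-perigee v_p = √[μ(2/r₁ − 1/a_t)] = 10100 m/s.
Δv₁ = v_p − v_c1 = 2362 m/s.
= 2.362 km/s.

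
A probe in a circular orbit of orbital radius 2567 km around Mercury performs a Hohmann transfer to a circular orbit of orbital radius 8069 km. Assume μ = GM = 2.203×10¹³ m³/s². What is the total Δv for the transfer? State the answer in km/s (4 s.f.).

Δv_total ≈ 1.183 km/s

r₁ = 2567 km = 2.567×10⁶ m.
r₂ = 8069 km = 8.069×10⁶ m.
Transfer ellipse a_t = (r₁ + r₂)/2 = 5.318×10⁶ m.
At r₁: circular v_c1 = √(μ/r₁) = 2930 m/s; transfer-periherm v_p = √[μ(2/r₁ − 1/a_t)] = 3609 m/s.
Δv₁ = v_p − v_c1 = 679.0 m/s.
At r₂: circular v_c2 = √(μ/r₂) = 1652 m/s; transfer-apoherm v_a = √[μ(2/r₂ − 1/a_t)] = 1148 m/s.
Δv₂ = v_c2 − v_a = 504.3 m/s.
Total Δv = Δv₁ + Δv₂ = 1183 m/s = 1.183 km/s.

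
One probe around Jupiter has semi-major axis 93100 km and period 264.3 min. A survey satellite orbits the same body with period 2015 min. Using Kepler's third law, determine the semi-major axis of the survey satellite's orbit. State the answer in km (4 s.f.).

Kepler's third law: a³ ∝ T², so a₂ = a₁ (T₂/T₁)^(2/3).
T₂/T₁ = 7.624, (T₂/T₁)^(2/3) = 3.874.
a₂ = 93100 × 3.874 = 3.606×10⁵ km.

a₂ ≈ 3.606×10⁵ km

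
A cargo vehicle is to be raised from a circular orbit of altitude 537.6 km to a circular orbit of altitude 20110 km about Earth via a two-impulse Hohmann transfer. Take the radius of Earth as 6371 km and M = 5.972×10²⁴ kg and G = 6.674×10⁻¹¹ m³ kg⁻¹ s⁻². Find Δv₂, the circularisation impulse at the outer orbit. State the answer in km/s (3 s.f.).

Δv ≈ 1.38 km/s

μ = GM = 6.674×10⁻¹¹ × 5.972×10²⁴ = 3.986×10¹⁴ m³/s².
r₁ = 6371 + 537.6 = 6908.6 km = 6.9086×10⁶ m.
r₂ = 6371 + 20110 = 26481 km = 2.6481×10⁷ m.
Transfer ellipse a_t = (r₁ + r₂)/2 = 1.669×10⁷ m.
At r₁: circular v_c1 = √(μ/r₁) = 7596 m/s; transfer-perigee v_p = √[μ(2/r₁ − 1/a_t)] = 9566 m/s.
At r₂: circular v_c2 = √(μ/r₂) = 3880 m/s; transfer-apogee v_a = √[μ(2/r₂ − 1/a_t)] = 2496 m/s.
Δv₂ = v_c2 − v_a = 1384 m/s.
= 1.384 km/s.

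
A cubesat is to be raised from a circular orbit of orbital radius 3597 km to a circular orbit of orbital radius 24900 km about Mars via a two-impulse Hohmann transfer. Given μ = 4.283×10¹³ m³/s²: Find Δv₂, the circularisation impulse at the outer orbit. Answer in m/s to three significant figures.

r₁ = 3597 km = 3.597×10⁶ m.
r₂ = 24900 km = 2.490×10⁷ m.
Transfer ellipse a_t = (r₁ + r₂)/2 = 1.425×10⁷ m.
At r₁: circular v_c1 = √(μ/r₁) = 3451 m/s; transfer-periapsis v_p = √[μ(2/r₁ − 1/a_t)] = 4562 m/s.
At r₂: circular v_c2 = √(μ/r₂) = 1312 m/s; transfer-apoapsis v_a = √[μ(2/r₂ − 1/a_t)] = 659.0 m/s.
Δv₂ = v_c2 − v_a = 652.6 m/s.

Δv ≈ 653 m/s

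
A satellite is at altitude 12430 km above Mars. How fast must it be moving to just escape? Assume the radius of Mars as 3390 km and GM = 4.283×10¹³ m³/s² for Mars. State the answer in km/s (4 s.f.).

v_esc ≈ 2.327 km/s

r = 3390 + 12430 = 15820 km = 1.5820×10⁷ m.
Escape speed v_esc = √(2μ/r) = √(2 × 4.283×10¹³ / 1.582×10⁷) = √(5.415×10⁶) = 2327 m/s.
= 2.327 km/s.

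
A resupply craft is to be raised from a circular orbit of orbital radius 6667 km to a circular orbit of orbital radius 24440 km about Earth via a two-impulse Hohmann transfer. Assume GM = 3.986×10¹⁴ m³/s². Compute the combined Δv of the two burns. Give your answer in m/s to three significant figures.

Δv_total ≈ 3350 m/s

r₁ = 6667 km = 6.667×10⁶ m.
r₂ = 24440 km = 2.444×10⁷ m.
Transfer ellipse a_t = (r₁ + r₂)/2 = 1.555×10⁷ m.
At r₁: circular v_c1 = √(μ/r₁) = 7732 m/s; transfer-perigee v_p = √[μ(2/r₁ − 1/a_t)] = 9693 m/s.
Δv₁ = v_p − v_c1 = 1960 m/s.
At r₂: circular v_c2 = √(μ/r₂) = 4038 m/s; transfer-apogee v_a = √[μ(2/r₂ − 1/a_t)] = 2644 m/s.
Δv₂ = v_c2 − v_a = 1394 m/s.
Total Δv = Δv₁ + Δv₂ = 3355 m/s.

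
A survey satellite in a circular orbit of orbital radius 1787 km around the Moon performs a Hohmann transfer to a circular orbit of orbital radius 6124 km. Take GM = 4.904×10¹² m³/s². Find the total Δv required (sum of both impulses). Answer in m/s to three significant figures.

Δv_total ≈ 698 m/s

r₁ = 1787 km = 1.787×10⁶ m.
r₂ = 6124 km = 6.124×10⁶ m.
Transfer ellipse a_t = (r₁ + r₂)/2 = 3.956×10⁶ m.
At r₁: circular v_c1 = √(μ/r₁) = 1657 m/s; transfer-perilune v_p = √[μ(2/r₁ − 1/a_t)] = 2061 m/s.
Δv₁ = v_p − v_c1 = 404.7 m/s.
At r₂: circular v_c2 = √(μ/r₂) = 894.9 m/s; transfer-apolune v_a = √[μ(2/r₂ − 1/a_t)] = 601.5 m/s.
Δv₂ = v_c2 − v_a = 293.4 m/s.
Total Δv = Δv₁ + Δv₂ = 698.1 m/s.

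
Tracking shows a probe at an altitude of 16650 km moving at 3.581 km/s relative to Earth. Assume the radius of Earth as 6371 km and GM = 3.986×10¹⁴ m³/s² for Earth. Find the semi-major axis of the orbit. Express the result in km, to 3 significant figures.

a ≈ 18300 km

r = 6371 + 16650 = 23021 km = 2.302×10⁷ m.
Specific orbital energy ε = v²/2 − μ/r = (3581)²/2 − 3.986×10¹⁴/2.302×10⁷ = -1.090×10⁷ J/kg.
Since ε = −μ/(2a), a = −μ/(2ε) = 1.828×10⁷ m = 18280 km.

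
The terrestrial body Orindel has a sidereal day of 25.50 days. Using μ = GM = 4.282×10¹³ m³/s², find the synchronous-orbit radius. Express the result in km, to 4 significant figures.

r_sync ≈ 1.740×10⁵ km

T = 25.50 days = 2.203×10⁶ s.
A synchronous orbit has period T, so by Kepler's third law a = (μT²/4π²)^(1/3).
μT²/4π² = 4.282×10¹³ × (2.203×10⁶)² / 39.48 = 5.265×10²⁴ m³.
a = 1.740×10⁸ m = 1.7397×10⁵ km.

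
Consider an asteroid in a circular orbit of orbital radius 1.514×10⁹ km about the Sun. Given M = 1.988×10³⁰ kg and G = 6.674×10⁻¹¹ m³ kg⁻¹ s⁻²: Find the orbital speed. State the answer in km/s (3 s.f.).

μ = GM = 6.674×10⁻¹¹ × 1.988×10³⁰ = 1.327×10²⁰ m³/s².
r = 1.514×10⁹ km = 1.514×10¹² m.
For a circular orbit v = √(μ/r) = √(1.327×10²⁰ / 1.514×10¹²) = √(8.763×10⁷) = 9361 m/s.
That is 9.361 km/s.

v ≈ 9.36 km/s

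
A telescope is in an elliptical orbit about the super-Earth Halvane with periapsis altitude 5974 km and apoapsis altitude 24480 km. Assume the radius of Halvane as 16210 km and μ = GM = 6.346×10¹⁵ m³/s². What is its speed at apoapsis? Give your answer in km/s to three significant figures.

r_p = 16210 + 5974 = 22184 km = 2.2184×10⁷ m.
r_a = 16210 + 24480 = 40690 km = 4.0690×10⁷ m.
Semi-major axis a = (r_p + r_a)/2 = 31437 km = 3.144×10⁷ m.
Vis-viva: v² = μ(2/r − 1/a) = 6.346×10¹⁵ × (4.915×10⁻⁸ − 3.181×10⁻⁸) = 1.101×10⁸ m²/s².
v = 10490 m/s = 10.49 km/s.

v ≈ 10.5 km/s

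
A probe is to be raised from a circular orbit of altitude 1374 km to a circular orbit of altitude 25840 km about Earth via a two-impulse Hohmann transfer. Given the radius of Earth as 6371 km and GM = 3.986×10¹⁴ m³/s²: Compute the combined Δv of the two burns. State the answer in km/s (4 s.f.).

Δv_total ≈ 3.263 km/s

r₁ = 6371 + 1374 = 7745.0 km = 7.7450×10⁶ m.
r₂ = 6371 + 25840 = 32211 km = 3.2211×10⁷ m.
Transfer ellipse a_t = (r₁ + r₂)/2 = 1.998×10⁷ m.
At r₁: circular v_c1 = √(μ/r₁) = 7174 m/s; transfer-perigee v_p = √[μ(2/r₁ − 1/a_t)] = 9109 m/s.
Δv₁ = v_p − v_c1 = 1935 m/s.
At r₂: circular v_c2 = √(μ/r₂) = 3518 m/s; transfer-apogee v_a = √[μ(2/r₂ − 1/a_t)] = 2190 m/s.
Δv₂ = v_c2 − v_a = 1327 m/s.
Total Δv = Δv₁ + Δv₂ = 3263 m/s = 3.263 km/s.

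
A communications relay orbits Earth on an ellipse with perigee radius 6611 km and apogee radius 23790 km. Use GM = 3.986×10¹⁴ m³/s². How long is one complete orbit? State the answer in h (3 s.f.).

Semi-major axis a = (r_p + r_a)/2 = (6611.0 + 23790)/2 = 15200 km = 1.520×10⁷ m.
By Kepler's third law T = 2π√(a³/μ) = 2π × 2.968×10³ = 1.865×10⁴ s.
= 5.181 h.

T ≈ 5.18 h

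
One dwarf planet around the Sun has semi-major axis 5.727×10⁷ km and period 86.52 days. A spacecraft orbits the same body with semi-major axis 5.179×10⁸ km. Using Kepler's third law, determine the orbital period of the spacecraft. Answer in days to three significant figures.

Kepler's third law: T² ∝ a³, so T₂ = T₁ (a₂/a₁)^(3/2).
a₂/a₁ = 9.043, (a₂/a₁)^(3/2) = 27.19.
T₂ = 86.52 × 27.19 = 2353 days.

T₂ ≈ 2350 days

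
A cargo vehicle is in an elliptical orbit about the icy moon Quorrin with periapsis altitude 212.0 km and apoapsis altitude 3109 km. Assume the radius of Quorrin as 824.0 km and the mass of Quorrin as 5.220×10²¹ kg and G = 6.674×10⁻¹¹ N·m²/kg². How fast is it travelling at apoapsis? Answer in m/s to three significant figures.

v ≈ 192 m/s

μ = GM = 6.674×10⁻¹¹ × 5.220×10²¹ = 3.484×10¹¹ m³/s².
r_p = 824.0 + 212.0 = 1036.0 km = 1.0360×10⁶ m.
r_a = 824.0 + 3109 = 3933.0 km = 3.9330×10⁶ m.
Semi-major axis a = (r_p + r_a)/2 = 2484.5 km = 2.484×10⁶ m.
Vis-viva: v² = μ(2/r − 1/a) = 3.484×10¹¹ × (5.085×10⁻⁷ − 4.025×10⁻⁷) = 3.694×10⁴ m²/s².
v = 192.2 m/s.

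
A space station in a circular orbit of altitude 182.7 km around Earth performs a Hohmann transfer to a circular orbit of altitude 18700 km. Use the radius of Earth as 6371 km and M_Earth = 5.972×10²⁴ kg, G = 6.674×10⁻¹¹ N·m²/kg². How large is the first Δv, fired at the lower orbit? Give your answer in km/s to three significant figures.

Δv ≈ 2.02 km/s

μ = GM = 6.674×10⁻¹¹ × 5.972×10²⁴ = 3.986×10¹⁴ m³/s².
r₁ = 6371 + 182.7 = 6553.7 km = 6.5537×10⁶ m.
r₂ = 6371 + 18700 = 25071 km = 2.5071×10⁷ m.
Transfer ellipse a_t = (r₁ + r₂)/2 = 1.581×10⁷ m.
At r₁: circular v_c1 = √(μ/r₁) = 7798 m/s; transfer-perigee v_p = √[μ(2/r₁ − 1/a_t)] = 9820 m/s.
Δv₁ = v_p − v_c1 = 2021 m/s.
= 2.021 km/s.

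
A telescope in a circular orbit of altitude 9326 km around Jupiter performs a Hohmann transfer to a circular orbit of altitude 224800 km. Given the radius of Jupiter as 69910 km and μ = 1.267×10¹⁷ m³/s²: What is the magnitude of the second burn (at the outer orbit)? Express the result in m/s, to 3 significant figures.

Δv ≈ 7240 m/s

r₁ = 69910 + 9326 = 79236 km = 7.9236×10⁷ m.
r₂ = 69910 + 224800 = 294710 km = 2.9471×10⁸ m.
Transfer ellipse a_t = (r₁ + r₂)/2 = 1.870×10⁸ m.
At r₁: circular v_c1 = √(μ/r₁) = 39990 m/s; transfer-perijove v_p = √[μ(2/r₁ − 1/a_t)] = 50200 m/s.
At r₂: circular v_c2 = √(μ/r₂) = 20730 m/s; transfer-apojove v_a = √[μ(2/r₂ − 1/a_t)] = 13500 m/s.
Δv₂ = v_c2 − v_a = 7237 m/s.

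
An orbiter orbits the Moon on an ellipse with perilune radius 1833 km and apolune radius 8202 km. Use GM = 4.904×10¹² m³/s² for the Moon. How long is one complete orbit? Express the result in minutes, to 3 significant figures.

T ≈ 531 minutes

Semi-major axis a = (r_p + r_a)/2 = (1833.0 + 8202.0)/2 = 5017.5 km = 5.018×10⁶ m.
By Kepler's third law T = 2π√(a³/μ) = 2π × 5.075×10³ = 3.189×10⁴ s.
= 531.5 minutes.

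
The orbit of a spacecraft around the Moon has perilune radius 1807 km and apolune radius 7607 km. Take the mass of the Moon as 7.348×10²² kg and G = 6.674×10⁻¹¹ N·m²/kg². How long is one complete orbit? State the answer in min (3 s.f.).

μ = GM = 6.674×10⁻¹¹ × 7.348×10²² = 4.904×10¹² m³/s².
Semi-major axis a = (r_p + r_a)/2 = (1807.0 + 7607.0)/2 = 4707.0 km = 4.707×10⁶ m.
By Kepler's third law T = 2π√(a³/μ) = 2π × 4.611×10³ = 2.897×10⁴ s.
= 482.9 min.

T ≈ 483 min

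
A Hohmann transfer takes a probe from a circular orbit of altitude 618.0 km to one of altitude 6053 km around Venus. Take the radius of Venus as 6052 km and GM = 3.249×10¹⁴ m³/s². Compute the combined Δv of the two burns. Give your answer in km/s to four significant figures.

Δv_total ≈ 1.760 km/s

r₁ = 6052 + 618.0 = 6670.0 km = 6.6700×10⁶ m.
r₂ = 6052 + 6053 = 12105 km = 1.2105×10⁷ m.
Transfer ellipse a_t = (r₁ + r₂)/2 = 9.388×10⁶ m.
At r₁: circular v_c1 = √(μ/r₁) = 6979 m/s; transfer-periapsis v_p = √[μ(2/r₁ − 1/a_t)] = 7925 m/s.
Δv₁ = v_p − v_c1 = 946.1 m/s.
At r₂: circular v_c2 = √(μ/r₂) = 5181 m/s; transfer-apoapsis v_a = √[μ(2/r₂ − 1/a_t)] = 4367 m/s.
Δv₂ = v_c2 − v_a = 813.8 m/s.
Total Δv = Δv₁ + Δv₂ = 1760 m/s = 1.760 km/s.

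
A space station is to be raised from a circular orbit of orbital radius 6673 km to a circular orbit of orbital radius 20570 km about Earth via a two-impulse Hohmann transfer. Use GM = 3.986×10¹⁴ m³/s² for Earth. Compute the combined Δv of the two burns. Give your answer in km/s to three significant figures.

r₁ = 6673 km = 6.673×10⁶ m.
r₂ = 20570 km = 2.057×10⁷ m.
Transfer ellipse a_t = (r₁ + r₂)/2 = 1.362×10⁷ m.
At r₁: circular v_c1 = √(μ/r₁) = 7729 m/s; transfer-perigee v_p = √[μ(2/r₁ − 1/a_t)] = 9498 m/s.
Δv₁ = v_p − v_c1 = 1769 m/s.
At r₂: circular v_c2 = √(μ/r₂) = 4402 m/s; transfer-apogee v_a = √[μ(2/r₂ − 1/a_t)] = 3081 m/s.
Δv₂ = v_c2 − v_a = 1321 m/s.
Total Δv = Δv₁ + Δv₂ = 3090 m/s = 3.090 km/s.

Δv_total ≈ 3.09 km/s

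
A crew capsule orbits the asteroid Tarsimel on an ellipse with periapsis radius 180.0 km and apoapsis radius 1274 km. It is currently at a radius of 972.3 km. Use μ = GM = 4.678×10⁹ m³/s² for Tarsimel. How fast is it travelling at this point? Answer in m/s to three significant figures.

Semi-major axis a = (r_p + r_a)/2 = 727.00 km = 7.270×10⁵ m.
Vis-viva: v² = μ(2/r − 1/a) = 4.678×10⁹ × (2.057×10⁻⁶ − 1.376×10⁻⁶) = 3.188×10³ m²/s².
v = 56.46 m/s.

v ≈ 56.5 m/s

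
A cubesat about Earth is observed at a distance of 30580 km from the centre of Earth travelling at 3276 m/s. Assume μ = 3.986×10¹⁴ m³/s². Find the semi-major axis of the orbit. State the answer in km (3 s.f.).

a ≈ 26000 km

r = 3.058×10⁷ m.
Specific orbital energy ε = v²/2 − μ/r = (3276)²/2 − 3.986×10¹⁴/3.058×10⁷ = -7.669×10⁶ J/kg.
Since ε = −μ/(2a), a = −μ/(2ε) = 2.599×10⁷ m = 25989 km.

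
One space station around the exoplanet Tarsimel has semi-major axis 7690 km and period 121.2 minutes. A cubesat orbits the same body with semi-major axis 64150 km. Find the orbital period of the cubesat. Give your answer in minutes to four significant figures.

T₂ ≈ 2920 minutes

Kepler's third law: T² ∝ a³, so T₂ = T₁ (a₂/a₁)^(3/2).
a₂/a₁ = 8.342, (a₂/a₁)^(3/2) = 24.09.
T₂ = 121.2 × 24.09 = 2920 minutes.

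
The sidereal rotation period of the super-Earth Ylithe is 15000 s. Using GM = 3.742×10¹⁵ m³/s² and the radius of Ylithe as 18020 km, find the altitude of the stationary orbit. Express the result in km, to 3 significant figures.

A synchronous orbit has period T, so by Kepler's third law a = (μT²/4π²)^(1/3).
μT²/4π² = 3.742×10¹⁵ × (1.500×10⁴)² / 39.48 = 2.133×10²² m³.
a = 2.773×10⁷ m = 27732 km.
Altitude h = a − R = 27732 − 18020 = 9711.6 km.

h_sync ≈ 9710 km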